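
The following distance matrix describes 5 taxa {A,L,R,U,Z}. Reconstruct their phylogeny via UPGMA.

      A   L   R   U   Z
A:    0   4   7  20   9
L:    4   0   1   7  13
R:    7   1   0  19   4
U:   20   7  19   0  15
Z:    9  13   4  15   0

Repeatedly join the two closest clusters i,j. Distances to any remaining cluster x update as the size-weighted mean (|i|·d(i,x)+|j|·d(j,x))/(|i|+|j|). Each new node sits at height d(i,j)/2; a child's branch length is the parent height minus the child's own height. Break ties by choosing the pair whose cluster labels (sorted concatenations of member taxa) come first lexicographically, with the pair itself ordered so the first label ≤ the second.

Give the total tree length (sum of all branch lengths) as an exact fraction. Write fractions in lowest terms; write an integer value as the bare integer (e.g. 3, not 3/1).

iteration 1: select L,R (d=1); attach at lengths (1/2, 1/2); label the merged cluster LR
  updated: d(A,LR)=11/2, d(LR,U)=13, d(LR,Z)=17/2
iteration 2: select A,LR (d=11/2); attach at lengths (11/4, 9/4); label the merged cluster ALR
  updated: d(ALR,U)=46/3, d(ALR,Z)=26/3
iteration 3: select ALR,Z (d=26/3); attach at lengths (19/12, 13/3); label the merged cluster ALRZ
  updated: d(ALRZ,U)=61/4
iteration 4: select ALRZ,U (d=61/4); attach at lengths (79/24, 61/8); label the merged cluster ALRUZ
final tree: (((A:11/4,(L:1/2,R:1/2):9/4):19/12,Z:13/3):79/24,U:61/8)
total length: 137/6

137/6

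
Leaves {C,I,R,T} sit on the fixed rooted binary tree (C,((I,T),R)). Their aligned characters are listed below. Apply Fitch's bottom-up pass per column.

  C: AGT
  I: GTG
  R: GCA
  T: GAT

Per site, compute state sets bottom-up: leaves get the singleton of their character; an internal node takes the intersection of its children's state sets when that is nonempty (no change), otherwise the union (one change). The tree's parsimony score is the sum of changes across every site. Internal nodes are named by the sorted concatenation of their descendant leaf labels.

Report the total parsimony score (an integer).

6

IT@0: {G} ∩ {G} = {G} (intersection, +0)
IRT@0: {G} ∩ {G} = {G} (intersection, +0)
CIRT@0: {A} ∪ {G} = {A,G} (union, +1)
IT@1: {T} ∪ {A} = {A,T} (union, +1)
IRT@1: {A,T} ∪ {C} = {A,C,T} (union, +1)
CIRT@1: {G} ∪ {A,C,T} = {A,C,G,T} (union, +1)
IT@2: {G} ∪ {T} = {G,T} (union, +1)
IRT@2: {G,T} ∪ {A} = {A,G,T} (union, +1)
CIRT@2: {T} ∩ {A,G,T} = {T} (intersection, +0)
per-site changes: [1, 3, 2]; total = 6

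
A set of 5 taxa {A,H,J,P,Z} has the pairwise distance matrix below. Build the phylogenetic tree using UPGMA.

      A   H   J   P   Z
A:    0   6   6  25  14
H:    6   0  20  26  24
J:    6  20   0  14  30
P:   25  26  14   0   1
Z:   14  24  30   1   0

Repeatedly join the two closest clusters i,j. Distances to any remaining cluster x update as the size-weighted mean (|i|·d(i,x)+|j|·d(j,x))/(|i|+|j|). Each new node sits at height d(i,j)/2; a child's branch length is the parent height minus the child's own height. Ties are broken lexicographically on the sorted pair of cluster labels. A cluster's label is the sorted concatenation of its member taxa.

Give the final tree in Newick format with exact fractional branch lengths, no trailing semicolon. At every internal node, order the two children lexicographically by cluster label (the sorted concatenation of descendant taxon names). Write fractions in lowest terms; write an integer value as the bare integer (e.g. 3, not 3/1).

step 1: merge (P,Z) at d=1; branch lengths P→1/2, Z→1/2; new cluster PZ
  updated: d(A,PZ)=39/2, d(H,PZ)=25, d(J,PZ)=22
step 2: merge (A,H) at d=6; branch lengths A→3, H→3; new cluster AH
  updated: d(AH,J)=13, d(AH,PZ)=89/4
step 3: merge (AH,J) at d=13; branch lengths AH→7/2, J→13/2; new cluster AHJ
  updated: d(AHJ,PZ)=133/6
step 4: merge (AHJ,PZ) at d=133/6; branch lengths AHJ→55/12, PZ→127/12; new cluster AHJPZ
final tree: (((A:3,H:3):7/2,J:13/2):55/12,(P:1/2,Z:1/2):127/12)
total length: 193/6

(((A:3,H:3):7/2,J:13/2):55/12,(P:1/2,Z:1/2):127/12)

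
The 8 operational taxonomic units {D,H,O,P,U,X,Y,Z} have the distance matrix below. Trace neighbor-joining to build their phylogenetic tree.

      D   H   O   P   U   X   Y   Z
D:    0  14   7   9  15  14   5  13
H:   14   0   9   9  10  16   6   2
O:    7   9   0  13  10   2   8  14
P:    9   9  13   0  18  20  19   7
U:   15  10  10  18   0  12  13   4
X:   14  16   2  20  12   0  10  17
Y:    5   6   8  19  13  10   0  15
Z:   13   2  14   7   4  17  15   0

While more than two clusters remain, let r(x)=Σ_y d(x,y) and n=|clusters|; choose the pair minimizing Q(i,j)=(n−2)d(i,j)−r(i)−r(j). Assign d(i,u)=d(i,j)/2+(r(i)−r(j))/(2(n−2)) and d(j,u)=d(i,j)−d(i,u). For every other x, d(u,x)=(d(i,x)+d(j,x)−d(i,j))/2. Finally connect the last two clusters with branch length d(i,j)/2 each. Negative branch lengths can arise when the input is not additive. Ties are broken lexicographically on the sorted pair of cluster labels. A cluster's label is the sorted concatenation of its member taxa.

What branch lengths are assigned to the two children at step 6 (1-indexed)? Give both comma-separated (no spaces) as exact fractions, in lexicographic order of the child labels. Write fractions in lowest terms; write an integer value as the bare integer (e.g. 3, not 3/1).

1. join O+X (d=2, Q=-142) ⇒ OX; edges |O|=-4/3, |X|=10/3
  updated: d(D,OX)=19/2, d(H,OX)=23/2, d(OX,P)=31/2, d(OX,U)=10, d(OX,Y)=8, d(OX,Z)=29/2
2. join D+Y (d=5, Q=-213/2) ⇒ DY; edges |D|=49/20, |Y|=51/20
  updated: d(DY,H)=15/2, d(DY,OX)=25/4, d(DY,P)=23/2, d(DY,U)=23/2, d(DY,Z)=23/2
3. join DY+OX (d=25/4, Q=-81) ⇒ DOXY; edges |DY|=31/16, |OX|=69/16
  updated: d(DOXY,H)=51/8, d(DOXY,P)=83/8, d(DOXY,U)=61/8, d(DOXY,Z)=79/8
4. join DOXY+U (d=61/8, Q=-51) ⇒ DOUXY; edges |DOXY|=35/12, |U|=113/24
  updated: d(DOUXY,H)=35/8, d(DOUXY,P)=83/8, d(DOUXY,Z)=25/8
5. join DOUXY+H (d=35/8, Q=-49/2) ⇒ DHOUXY; edges |DOUXY|=45/16, |H|=25/16
  updated: d(DHOUXY,P)=15/2, d(DHOUXY,Z)=3/8
6. join DHOUXY+P (d=15/2, Q=-119/8) ⇒ DHOPUXY; edges |DHOUXY|=7/16, |P|=113/16
  updated: d(DHOPUXY,Z)=-1/16
7. join DHOPUXY+Z (d=-1/16) ⇒ DHOPUXYZ; edges |DHOPUXY|=-1/32, |Z|=-1/32
final tree: ((((((D:49/20,Y:51/20):31/16,(O:-4/3,X:10/3):69/16):35/12,U:113/24):45/16,H:25/16):7/16,P:113/16):-1/32,Z:-1/32)
total length: 523/16

7/16,113/16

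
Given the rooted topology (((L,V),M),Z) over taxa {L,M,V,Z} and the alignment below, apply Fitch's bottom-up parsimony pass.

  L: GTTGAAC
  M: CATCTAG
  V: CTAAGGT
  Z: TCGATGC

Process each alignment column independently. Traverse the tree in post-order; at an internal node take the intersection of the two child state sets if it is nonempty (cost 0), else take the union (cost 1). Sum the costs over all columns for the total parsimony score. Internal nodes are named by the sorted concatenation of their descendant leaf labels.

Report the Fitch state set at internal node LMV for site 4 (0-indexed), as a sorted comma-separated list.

LV@0: {G} ∪ {C} = {C,G} (union, +1)
LMV@0: {C,G} ∩ {C} = {C} (intersection, +0)
LMVZ@0: {C} ∪ {T} = {C,T} (union, +1)
LV@1: {T} ∩ {T} = {T} (intersection, +0)
LMV@1: {T} ∪ {A} = {A,T} (union, +1)
LMVZ@1: {A,T} ∪ {C} = {A,C,T} (union, +1)
LV@2: {T} ∪ {A} = {A,T} (union, +1)
LMV@2: {A,T} ∩ {T} = {T} (intersection, +0)
LMVZ@2: {T} ∪ {G} = {G,T} (union, +1)
LV@3: {G} ∪ {A} = {A,G} (union, +1)
LMV@3: {A,G} ∪ {C} = {A,C,G} (union, +1)
LMVZ@3: {A,C,G} ∩ {A} = {A} (intersection, +0)
LV@4: {A} ∪ {G} = {A,G} (union, +1)
LMV@4: {A,G} ∪ {T} = {A,G,T} (union, +1)
LMVZ@4: {A,G,T} ∩ {T} = {T} (intersection, +0)
LV@5: {A} ∪ {G} = {A,G} (union, +1)
LMV@5: {A,G} ∩ {A} = {A} (intersection, +0)
LMVZ@5: {A} ∪ {G} = {A,G} (union, +1)
LV@6: {C} ∪ {T} = {C,T} (union, +1)
LMV@6: {C,T} ∪ {G} = {C,G,T} (union, +1)
LMVZ@6: {C,G,T} ∩ {C} = {C} (intersection, +0)
per-site changes: [2, 2, 2, 2, 2, 2, 2]; total = 14

A,G,T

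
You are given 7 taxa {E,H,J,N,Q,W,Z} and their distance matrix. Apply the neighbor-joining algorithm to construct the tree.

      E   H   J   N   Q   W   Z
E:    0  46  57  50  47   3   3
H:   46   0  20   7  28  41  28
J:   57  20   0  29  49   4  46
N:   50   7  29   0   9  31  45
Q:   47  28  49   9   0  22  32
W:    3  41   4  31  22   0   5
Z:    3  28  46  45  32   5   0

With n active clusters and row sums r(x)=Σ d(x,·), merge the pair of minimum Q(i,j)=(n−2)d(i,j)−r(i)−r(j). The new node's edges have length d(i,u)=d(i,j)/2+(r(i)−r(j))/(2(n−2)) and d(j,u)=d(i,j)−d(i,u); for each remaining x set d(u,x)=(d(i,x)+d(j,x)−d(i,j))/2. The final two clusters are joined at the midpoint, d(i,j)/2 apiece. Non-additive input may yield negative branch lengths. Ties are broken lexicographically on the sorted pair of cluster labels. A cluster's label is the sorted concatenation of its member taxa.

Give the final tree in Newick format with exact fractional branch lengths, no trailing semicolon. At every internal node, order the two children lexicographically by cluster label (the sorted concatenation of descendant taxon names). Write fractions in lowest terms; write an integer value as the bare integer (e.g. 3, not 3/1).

((((((E:31/5,Z:-16/5):163/16,W:-123/16):329/24,J:289/24):85/8,H:5):8,N:-35/16):179/32,Q:179/32)

step 1: merge (E,Z) at d=3, Q=-350; branch lengths E→31/5, Z→-16/5; new cluster EZ
  updated: d(EZ,H)=71/2, d(EZ,J)=50, d(EZ,N)=46, d(EZ,Q)=38, d(EZ,W)=5/2
step 2: merge (EZ,W) at d=5/2, Q=-525/2; branch lengths EZ→163/16, W→-123/16; new cluster EWZ
  updated: d(EWZ,H)=37, d(EWZ,J)=103/4, d(EWZ,N)=149/4, d(EWZ,Q)=115/4
step 3: merge (EWZ,J) at d=103/4, Q=-701/4; branch lengths EWZ→329/24, J→289/24; new cluster EJWZ
  updated: d(EJWZ,H)=125/8, d(EJWZ,N)=81/4, d(EJWZ,Q)=26
step 4: merge (EJWZ,H) at d=125/8, Q=-325/4; branch lengths EJWZ→85/8, H→5; new cluster EHJWZ
  updated: d(EHJWZ,N)=93/16, d(EHJWZ,Q)=307/16
step 5: merge (EHJWZ,N) at d=93/16, Q=-34; branch lengths EHJWZ→8, N→-35/16; new cluster EHJNWZ
  updated: d(EHJNWZ,Q)=179/16
step 6: merge (EHJNWZ,Q) at d=179/16; branch lengths EHJNWZ→179/32, Q→179/32; new cluster EHJNQWZ
final tree: ((((((E:31/5,Z:-16/5):163/16,W:-123/16):329/24,J:289/24):85/8,H:5):8,N:-35/16):179/32,Q:179/32)
total length: 511/8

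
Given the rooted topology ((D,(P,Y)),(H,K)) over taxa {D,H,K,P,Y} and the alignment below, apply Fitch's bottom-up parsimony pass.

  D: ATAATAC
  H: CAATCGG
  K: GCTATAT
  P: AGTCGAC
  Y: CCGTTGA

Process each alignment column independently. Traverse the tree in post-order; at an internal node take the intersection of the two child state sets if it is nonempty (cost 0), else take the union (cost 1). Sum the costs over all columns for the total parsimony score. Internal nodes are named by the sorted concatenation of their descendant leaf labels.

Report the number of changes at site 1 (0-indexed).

3

[col 0] PY: children P:{A}, Y:{C} ∪→ {A,C}; cost 1
[col 0] DPY: children D:{A}, PY:{A,C} ∩→ {A}; cost 0
[col 0] HK: children H:{C}, K:{G} ∪→ {C,G}; cost 1
[col 0] DHKPY: children DPY:{A}, HK:{C,G} ∪→ {A,C,G}; cost 1
[col 1] PY: children P:{G}, Y:{C} ∪→ {C,G}; cost 1
[col 1] DPY: children D:{T}, PY:{C,G} ∪→ {C,G,T}; cost 1
[col 1] HK: children H:{A}, K:{C} ∪→ {A,C}; cost 1
[col 1] DHKPY: children DPY:{C,G,T}, HK:{A,C} ∩→ {C}; cost 0
[col 2] PY: children P:{T}, Y:{G} ∪→ {G,T}; cost 1
[col 2] DPY: children D:{A}, PY:{G,T} ∪→ {A,G,T}; cost 1
[col 2] HK: children H:{A}, K:{T} ∪→ {A,T}; cost 1
[col 2] DHKPY: children DPY:{A,G,T}, HK:{A,T} ∩→ {A,T}; cost 0
[col 3] PY: children P:{C}, Y:{T} ∪→ {C,T}; cost 1
[col 3] DPY: children D:{A}, PY:{C,T} ∪→ {A,C,T}; cost 1
[col 3] HK: children H:{T}, K:{A} ∪→ {A,T}; cost 1
[col 3] DHKPY: children DPY:{A,C,T}, HK:{A,T} ∩→ {A,T}; cost 0
[col 4] PY: children P:{G}, Y:{T} ∪→ {G,T}; cost 1
[col 4] DPY: children D:{T}, PY:{G,T} ∩→ {T}; cost 0
[col 4] HK: children H:{C}, K:{T} ∪→ {C,T}; cost 1
[col 4] DHKPY: children DPY:{T}, HK:{C,T} ∩→ {T}; cost 0
[col 5] PY: children P:{A}, Y:{G} ∪→ {A,G}; cost 1
[col 5] DPY: children D:{A}, PY:{A,G} ∩→ {A}; cost 0
[col 5] HK: children H:{G}, K:{A} ∪→ {A,G}; cost 1
[col 5] DHKPY: children DPY:{A}, HK:{A,G} ∩→ {A}; cost 0
[col 6] PY: children P:{C}, Y:{A} ∪→ {A,C}; cost 1
[col 6] DPY: children D:{C}, PY:{A,C} ∩→ {C}; cost 0
[col 6] HK: children H:{G}, K:{T} ∪→ {G,T}; cost 1
[col 6] DHKPY: children DPY:{C}, HK:{G,T} ∪→ {C,G,T}; cost 1
per-site changes: [3, 3, 3, 3, 2, 2, 3]; total = 19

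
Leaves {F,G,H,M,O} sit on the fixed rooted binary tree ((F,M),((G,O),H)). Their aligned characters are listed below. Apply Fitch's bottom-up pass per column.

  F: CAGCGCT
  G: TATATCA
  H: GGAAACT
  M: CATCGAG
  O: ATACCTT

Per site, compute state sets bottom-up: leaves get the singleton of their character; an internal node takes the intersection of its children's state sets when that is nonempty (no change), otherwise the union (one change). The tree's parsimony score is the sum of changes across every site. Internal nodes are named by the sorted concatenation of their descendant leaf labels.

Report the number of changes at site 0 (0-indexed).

3

FM@0: {C} ∩ {C} = {C} (intersection, +0)
GO@0: {T} ∪ {A} = {A,T} (union, +1)
GHO@0: {A,T} ∪ {G} = {A,G,T} (union, +1)
FGHMO@0: {C} ∪ {A,G,T} = {A,C,G,T} (union, +1)
FM@1: {A} ∩ {A} = {A} (intersection, +0)
GO@1: {A} ∪ {T} = {A,T} (union, +1)
GHO@1: {A,T} ∪ {G} = {A,G,T} (union, +1)
FGHMO@1: {A} ∩ {A,G,T} = {A} (intersection, +0)
FM@2: {G} ∪ {T} = {G,T} (union, +1)
GO@2: {T} ∪ {A} = {A,T} (union, +1)
GHO@2: {A,T} ∩ {A} = {A} (intersection, +0)
FGHMO@2: {G,T} ∪ {A} = {A,G,T} (union, +1)
FM@3: {C} ∩ {C} = {C} (intersection, +0)
GO@3: {A} ∪ {C} = {A,C} (union, +1)
GHO@3: {A,C} ∩ {A} = {A} (intersection, +0)
FGHMO@3: {C} ∪ {A} = {A,C} (union, +1)
FM@4: {G} ∩ {G} = {G} (intersection, +0)
GO@4: {T} ∪ {C} = {C,T} (union, +1)
GHO@4: {C,T} ∪ {A} = {A,C,T} (union, +1)
FGHMO@4: {G} ∪ {A,C,T} = {A,C,G,T} (union, +1)
FM@5: {C} ∪ {A} = {A,C} (union, +1)
GO@5: {C} ∪ {T} = {C,T} (union, +1)
GHO@5: {C,T} ∩ {C} = {C} (intersection, +0)
FGHMO@5: {A,C} ∩ {C} = {C} (intersection, +0)
FM@6: {T} ∪ {G} = {G,T} (union, +1)
GO@6: {A} ∪ {T} = {A,T} (union, +1)
GHO@6: {A,T} ∩ {T} = {T} (intersection, +0)
FGHMO@6: {G,T} ∩ {T} = {T} (intersection, +0)
per-site changes: [3, 2, 3, 2, 3, 2, 2]; total = 17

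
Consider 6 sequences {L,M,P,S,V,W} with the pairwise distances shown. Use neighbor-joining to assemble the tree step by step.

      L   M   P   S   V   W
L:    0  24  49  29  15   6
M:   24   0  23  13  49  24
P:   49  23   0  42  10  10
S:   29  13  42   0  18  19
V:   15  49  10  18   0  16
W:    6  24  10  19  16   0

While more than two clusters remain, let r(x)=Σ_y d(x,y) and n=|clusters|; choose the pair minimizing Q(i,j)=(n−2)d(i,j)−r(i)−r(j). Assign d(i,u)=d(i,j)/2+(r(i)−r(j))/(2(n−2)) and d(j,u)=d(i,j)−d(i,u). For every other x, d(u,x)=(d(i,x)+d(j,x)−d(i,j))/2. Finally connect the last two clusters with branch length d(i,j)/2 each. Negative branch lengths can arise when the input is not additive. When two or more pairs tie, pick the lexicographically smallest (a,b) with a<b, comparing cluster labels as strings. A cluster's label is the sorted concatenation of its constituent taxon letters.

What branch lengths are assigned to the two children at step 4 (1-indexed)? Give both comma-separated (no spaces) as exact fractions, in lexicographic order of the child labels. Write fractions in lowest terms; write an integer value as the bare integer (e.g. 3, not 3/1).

step 1: merge (M,S) at d=13, Q=-202; branch lengths M→8, S→5; new cluster MS
  updated: d(L,MS)=20, d(MS,P)=26, d(MS,V)=27, d(MS,W)=15
step 2: merge (P,V) at d=10, Q=-133; branch lengths P→19/2, V→1/2; new cluster PV
  updated: d(L,PV)=27, d(MS,PV)=43/2, d(PV,W)=8
step 3: merge (L,W) at d=6, Q=-70; branch lengths L→9, W→-3; new cluster LW
  updated: d(LW,MS)=29/2, d(LW,PV)=29/2
step 4: merge (LW,MS) at d=29/2, Q=-101/2; branch lengths LW→15/4, MS→43/4; new cluster LMSW
  updated: d(LMSW,PV)=43/4
step 5: merge (LMSW,PV) at d=43/4; branch lengths LMSW→43/8, PV→43/8; new cluster LMPSVW
final tree: (((L:9,W:-3):15/4,(M:8,S:5):43/4):43/8,(P:19/2,V:1/2):43/8)
total length: 217/4

15/4,43/4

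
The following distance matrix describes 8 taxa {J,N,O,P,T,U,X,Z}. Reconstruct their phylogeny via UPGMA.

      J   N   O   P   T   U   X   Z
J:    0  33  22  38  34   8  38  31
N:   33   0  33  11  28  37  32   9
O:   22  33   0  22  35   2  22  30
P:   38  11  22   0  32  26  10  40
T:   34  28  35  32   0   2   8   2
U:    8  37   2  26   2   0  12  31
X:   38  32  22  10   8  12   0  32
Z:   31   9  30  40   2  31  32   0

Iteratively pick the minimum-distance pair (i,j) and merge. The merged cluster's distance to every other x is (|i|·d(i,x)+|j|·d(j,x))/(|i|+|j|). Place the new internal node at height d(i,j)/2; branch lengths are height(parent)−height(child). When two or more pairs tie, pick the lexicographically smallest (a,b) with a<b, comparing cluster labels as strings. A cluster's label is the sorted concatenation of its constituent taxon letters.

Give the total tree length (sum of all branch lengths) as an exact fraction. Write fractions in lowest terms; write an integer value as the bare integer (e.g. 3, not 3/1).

974/15

step 1: merge (O,U) at d=2; branch lengths O→1, U→1; new cluster OU
  updated: d(J,OU)=15, d(N,OU)=35, d(OU,P)=24, d(OU,T)=37/2, d(OU,X)=17, d(OU,Z)=61/2
step 2: merge (T,Z) at d=2; branch lengths T→1, Z→1; new cluster TZ
  updated: d(J,TZ)=65/2, d(N,TZ)=37/2, d(OU,TZ)=49/2, d(P,TZ)=36, d(TZ,X)=20
step 3: merge (P,X) at d=10; branch lengths P→5, X→5; new cluster PX
  updated: d(J,PX)=38, d(N,PX)=43/2, d(OU,PX)=41/2, d(PX,TZ)=28
step 4: merge (J,OU) at d=15; branch lengths J→15/2, OU→13/2; new cluster JOU
  updated: d(JOU,N)=103/3, d(JOU,PX)=79/3, d(JOU,TZ)=163/6
step 5: merge (N,TZ) at d=37/2; branch lengths N→37/4, TZ→33/4; new cluster NTZ
  updated: d(JOU,NTZ)=266/9, d(NTZ,PX)=155/6
step 6: merge (NTZ,PX) at d=155/6; branch lengths NTZ→11/3, PX→95/12; new cluster NPTXZ
  updated: d(JOU,NPTXZ)=424/15
step 7: merge (JOU,NPTXZ) at d=424/15; branch lengths JOU→199/30, NPTXZ→73/60; new cluster JNOPTUXZ
final tree: ((J:15/2,(O:1,U:1):13/2):199/30,((N:37/4,(T:1,Z:1):33/4):11/3,(P:5,X:5):95/12):73/60)
total length: 974/15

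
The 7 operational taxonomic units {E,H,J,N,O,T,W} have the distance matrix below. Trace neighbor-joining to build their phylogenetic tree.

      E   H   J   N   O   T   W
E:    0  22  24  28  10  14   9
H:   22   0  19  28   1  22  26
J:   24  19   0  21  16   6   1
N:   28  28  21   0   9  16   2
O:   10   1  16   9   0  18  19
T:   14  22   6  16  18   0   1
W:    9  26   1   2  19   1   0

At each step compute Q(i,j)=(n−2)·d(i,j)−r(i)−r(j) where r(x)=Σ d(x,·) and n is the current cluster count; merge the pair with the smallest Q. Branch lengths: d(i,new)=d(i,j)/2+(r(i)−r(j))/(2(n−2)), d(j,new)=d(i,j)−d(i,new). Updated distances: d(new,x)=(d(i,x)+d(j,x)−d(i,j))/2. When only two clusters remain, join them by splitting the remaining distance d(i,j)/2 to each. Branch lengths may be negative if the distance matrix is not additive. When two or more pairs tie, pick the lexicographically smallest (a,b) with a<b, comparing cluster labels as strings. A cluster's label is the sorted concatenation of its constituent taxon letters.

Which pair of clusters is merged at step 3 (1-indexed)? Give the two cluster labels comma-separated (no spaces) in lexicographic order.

step 1: merge (H,O) at d=1, Q=-186; branch lengths H→5, O→-4; new cluster HO
  updated: d(E,HO)=31/2, d(HO,J)=17, d(HO,N)=18, d(HO,T)=39/2, d(HO,W)=22
step 2: merge (E,HO) at d=31/2, Q=-241/2; branch lengths E→121/16, HO→127/16; new cluster EHO
  updated: d(EHO,J)=51/4, d(EHO,N)=61/4, d(EHO,T)=9, d(EHO,W)=31/4
step 3: merge (N,W) at d=2, Q=-60; branch lengths N→97/12, W→-73/12; new cluster NW
  updated: d(EHO,NW)=21/2, d(J,NW)=10, d(NW,T)=15/2
step 4: merge (EHO,NW) at d=21/2, Q=-157/4; branch lengths EHO→101/16, NW→67/16; new cluster EHNOW
  updated: d(EHNOW,J)=49/8, d(EHNOW,T)=3
step 5: merge (EHNOW,J) at d=49/8, Q=-121/8; branch lengths EHNOW→25/16, J→73/16; new cluster EHJNOW
  updated: d(EHJNOW,T)=23/16
step 6: merge (EHJNOW,T) at d=23/16; branch lengths EHJNOW→23/32, T→23/32; new cluster EHJNOTW
final tree: ((((E:121/16,(H:5,O:-4):127/16):101/16,(N:97/12,W:-73/12):67/16):25/16,J:73/16):23/32,T:23/32)
total length: 585/16

N,W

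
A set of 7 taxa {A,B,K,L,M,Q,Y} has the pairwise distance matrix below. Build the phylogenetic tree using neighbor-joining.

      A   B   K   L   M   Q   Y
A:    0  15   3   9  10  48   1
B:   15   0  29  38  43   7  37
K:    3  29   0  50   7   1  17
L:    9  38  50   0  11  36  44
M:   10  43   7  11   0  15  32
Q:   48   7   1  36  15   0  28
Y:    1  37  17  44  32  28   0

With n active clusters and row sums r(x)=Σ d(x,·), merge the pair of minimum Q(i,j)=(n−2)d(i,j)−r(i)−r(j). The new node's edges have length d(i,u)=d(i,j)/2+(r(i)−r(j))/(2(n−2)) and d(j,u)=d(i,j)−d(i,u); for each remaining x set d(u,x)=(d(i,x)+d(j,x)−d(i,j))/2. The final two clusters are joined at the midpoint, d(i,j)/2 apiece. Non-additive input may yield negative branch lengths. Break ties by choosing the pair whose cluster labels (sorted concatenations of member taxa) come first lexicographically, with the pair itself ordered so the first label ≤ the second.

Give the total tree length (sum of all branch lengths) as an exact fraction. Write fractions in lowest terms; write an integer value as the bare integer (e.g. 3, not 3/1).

step 1: merge (B,Q) at d=7, Q=-269; branch lengths B→69/10, Q→1/10; new cluster BQ
  updated: d(A,BQ)=28, d(BQ,K)=23/2, d(BQ,L)=67/2, d(BQ,M)=51/2, d(BQ,Y)=29
step 2: merge (L,M) at d=11, Q=-189; branch lengths L→53/4, M→-9/4; new cluster LM
  updated: d(A,LM)=4, d(BQ,LM)=24, d(K,LM)=23, d(LM,Y)=65/2
step 3: merge (A,Y) at d=1, Q=-225/2; branch lengths A→-27/4, Y→31/4; new cluster AY
  updated: d(AY,BQ)=28, d(AY,K)=19/2, d(AY,LM)=71/4
step 4: merge (AY,LM) at d=71/4, Q=-169/2; branch lengths AY→13/2, LM→45/4; new cluster ALMY
  updated: d(ALMY,BQ)=137/8, d(ALMY,K)=59/8
step 5: merge (ALMY,BQ) at d=137/8, Q=-36; branch lengths ALMY→13/2, BQ→85/8; new cluster ABLMQY
  updated: d(ABLMQY,K)=7/8
step 6: merge (ABLMQY,K) at d=7/8; branch lengths ABLMQY→7/16, K→7/16; new cluster ABKLMQY
final tree: ((((A:-27/4,Y:31/4):13/2,(L:53/4,M:-9/4):45/4):13/2,(B:69/10,Q:1/10):85/8):7/16,K:7/16)
total length: 219/4

219/4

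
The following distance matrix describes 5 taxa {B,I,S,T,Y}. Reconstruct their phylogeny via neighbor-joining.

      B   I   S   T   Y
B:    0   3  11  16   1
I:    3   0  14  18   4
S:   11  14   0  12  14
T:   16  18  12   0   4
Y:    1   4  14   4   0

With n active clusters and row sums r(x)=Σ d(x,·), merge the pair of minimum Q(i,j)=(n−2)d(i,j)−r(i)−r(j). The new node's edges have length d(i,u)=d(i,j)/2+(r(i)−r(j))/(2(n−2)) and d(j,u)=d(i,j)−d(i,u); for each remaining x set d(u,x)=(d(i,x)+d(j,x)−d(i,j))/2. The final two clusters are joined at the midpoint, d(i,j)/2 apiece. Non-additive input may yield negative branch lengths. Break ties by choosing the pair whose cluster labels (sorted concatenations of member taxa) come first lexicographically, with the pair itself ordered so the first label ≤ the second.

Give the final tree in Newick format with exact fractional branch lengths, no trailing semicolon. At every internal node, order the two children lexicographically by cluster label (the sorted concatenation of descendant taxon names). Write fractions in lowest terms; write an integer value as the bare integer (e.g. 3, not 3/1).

(((B:1/8,I:23/8):21/8,(S:37/6,T:35/6):37/8):-13/16,Y:-13/16)

step 1: merge (S,T) at d=12, Q=-65; branch lengths S→37/6, T→35/6; new cluster ST
  updated: d(B,ST)=15/2, d(I,ST)=10, d(ST,Y)=3
step 2: merge (B,I) at d=3, Q=-45/2; branch lengths B→1/8, I→23/8; new cluster BI
  updated: d(BI,ST)=29/4, d(BI,Y)=1
step 3: merge (BI,ST) at d=29/4, Q=-45/4; branch lengths BI→21/8, ST→37/8; new cluster BIST
  updated: d(BIST,Y)=-13/8
step 4: merge (BIST,Y) at d=-13/8; branch lengths BIST→-13/16, Y→-13/16; new cluster BISTY
final tree: (((B:1/8,I:23/8):21/8,(S:37/6,T:35/6):37/8):-13/16,Y:-13/16)
total length: 165/8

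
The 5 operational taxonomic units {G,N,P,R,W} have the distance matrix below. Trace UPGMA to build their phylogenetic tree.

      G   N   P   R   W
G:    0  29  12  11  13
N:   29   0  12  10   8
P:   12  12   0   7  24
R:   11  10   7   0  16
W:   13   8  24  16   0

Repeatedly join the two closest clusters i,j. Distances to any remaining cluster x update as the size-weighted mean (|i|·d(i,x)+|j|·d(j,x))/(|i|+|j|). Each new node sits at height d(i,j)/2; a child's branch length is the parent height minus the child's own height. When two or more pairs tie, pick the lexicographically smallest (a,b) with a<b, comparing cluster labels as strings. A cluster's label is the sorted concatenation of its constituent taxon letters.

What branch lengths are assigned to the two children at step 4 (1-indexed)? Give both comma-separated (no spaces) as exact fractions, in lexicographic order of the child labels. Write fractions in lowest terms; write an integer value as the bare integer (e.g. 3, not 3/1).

iteration 1: select P,R (d=7); attach at lengths (7/2, 7/2); label the merged cluster PR
  updated: d(G,PR)=23/2, d(N,PR)=11, d(PR,W)=20
iteration 2: select N,W (d=8); attach at lengths (4, 4); label the merged cluster NW
  updated: d(G,NW)=21, d(NW,PR)=31/2
iteration 3: select G,PR (d=23/2); attach at lengths (23/4, 9/4); label the merged cluster GPR
  updated: d(GPR,NW)=52/3
iteration 4: select GPR,NW (d=52/3); attach at lengths (35/12, 14/3); label the merged cluster GNPRW
final tree: ((G:23/4,(P:7/2,R:7/2):9/4):35/12,(N:4,W:4):14/3)
total length: 367/12

35/12,14/3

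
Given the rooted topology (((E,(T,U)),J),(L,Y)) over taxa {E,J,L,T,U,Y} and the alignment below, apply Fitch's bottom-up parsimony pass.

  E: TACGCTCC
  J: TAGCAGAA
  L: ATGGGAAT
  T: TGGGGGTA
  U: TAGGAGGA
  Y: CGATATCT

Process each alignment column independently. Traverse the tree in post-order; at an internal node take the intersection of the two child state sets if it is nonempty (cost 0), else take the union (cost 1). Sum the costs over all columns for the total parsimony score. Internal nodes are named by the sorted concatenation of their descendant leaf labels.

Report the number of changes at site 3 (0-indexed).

2

site 0, node TU: T={T} ∩ U={T} → {T} (+0)
site 0, node ETU: E={T} ∩ TU={T} → {T} (+0)
site 0, node EJTU: ETU={T} ∩ J={T} → {T} (+0)
site 0, node LY: L={A} ∪ Y={C} → {A,C} (+1)
site 0, node EJLTUY: EJTU={T} ∪ LY={A,C} → {A,C,T} (+1)
site 1, node TU: T={G} ∪ U={A} → {A,G} (+1)
site 1, node ETU: E={A} ∩ TU={A,G} → {A} (+0)
site 1, node EJTU: ETU={A} ∩ J={A} → {A} (+0)
site 1, node LY: L={T} ∪ Y={G} → {G,T} (+1)
site 1, node EJLTUY: EJTU={A} ∪ LY={G,T} → {A,G,T} (+1)
site 2, node TU: T={G} ∩ U={G} → {G} (+0)
site 2, node ETU: E={C} ∪ TU={G} → {C,G} (+1)
site 2, node EJTU: ETU={C,G} ∩ J={G} → {G} (+0)
site 2, node LY: L={G} ∪ Y={A} → {A,G} (+1)
site 2, node EJLTUY: EJTU={G} ∩ LY={A,G} → {G} (+0)
site 3, node TU: T={G} ∩ U={G} → {G} (+0)
site 3, node ETU: E={G} ∩ TU={G} → {G} (+0)
site 3, node EJTU: ETU={G} ∪ J={C} → {C,G} (+1)
site 3, node LY: L={G} ∪ Y={T} → {G,T} (+1)
site 3, node EJLTUY: EJTU={C,G} ∩ LY={G,T} → {G} (+0)
site 4, node TU: T={G} ∪ U={A} → {A,G} (+1)
site 4, node ETU: E={C} ∪ TU={A,G} → {A,C,G} (+1)
site 4, node EJTU: ETU={A,C,G} ∩ J={A} → {A} (+0)
site 4, node LY: L={G} ∪ Y={A} → {A,G} (+1)
site 4, node EJLTUY: EJTU={A} ∩ LY={A,G} → {A} (+0)
site 5, node TU: T={G} ∩ U={G} → {G} (+0)
site 5, node ETU: E={T} ∪ TU={G} → {G,T} (+1)
site 5, node EJTU: ETU={G,T} ∩ J={G} → {G} (+0)
site 5, node LY: L={A} ∪ Y={T} → {A,T} (+1)
site 5, node EJLTUY: EJTU={G} ∪ LY={A,T} → {A,G,T} (+1)
site 6, node TU: T={T} ∪ U={G} → {G,T} (+1)
site 6, node ETU: E={C} ∪ TU={G,T} → {C,G,T} (+1)
site 6, node EJTU: ETU={C,G,T} ∪ J={A} → {A,C,G,T} (+1)
site 6, node LY: L={A} ∪ Y={C} → {A,C} (+1)
site 6, node EJLTUY: EJTU={A,C,G,T} ∩ LY={A,C} → {A,C} (+0)
site 7, node TU: T={A} ∩ U={A} → {A} (+0)
site 7, node ETU: E={C} ∪ TU={A} → {A,C} (+1)
site 7, node EJTU: ETU={A,C} ∩ J={A} → {A} (+0)
site 7, node LY: L={T} ∩ Y={T} → {T} (+0)
site 7, node EJLTUY: EJTU={A} ∪ LY={T} → {A,T} (+1)
per-site changes: [2, 3, 2, 2, 3, 3, 4, 2]; total = 21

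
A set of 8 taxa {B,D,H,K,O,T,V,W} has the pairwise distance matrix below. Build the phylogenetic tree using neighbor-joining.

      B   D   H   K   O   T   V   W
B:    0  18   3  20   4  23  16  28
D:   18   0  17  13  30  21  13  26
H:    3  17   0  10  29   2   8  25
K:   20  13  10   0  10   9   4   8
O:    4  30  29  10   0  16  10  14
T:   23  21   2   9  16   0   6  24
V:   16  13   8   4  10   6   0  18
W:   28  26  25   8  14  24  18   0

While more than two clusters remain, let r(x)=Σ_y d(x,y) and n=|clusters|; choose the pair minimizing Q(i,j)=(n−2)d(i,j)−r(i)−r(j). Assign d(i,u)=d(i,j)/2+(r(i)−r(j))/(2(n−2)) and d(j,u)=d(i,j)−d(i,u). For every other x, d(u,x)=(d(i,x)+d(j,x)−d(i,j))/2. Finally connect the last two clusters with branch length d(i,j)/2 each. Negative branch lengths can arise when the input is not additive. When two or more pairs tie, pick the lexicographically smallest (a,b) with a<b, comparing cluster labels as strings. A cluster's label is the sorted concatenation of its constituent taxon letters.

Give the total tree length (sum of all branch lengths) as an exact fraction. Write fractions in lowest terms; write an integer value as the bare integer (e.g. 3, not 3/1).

step 1: merge (B,O) at d=4, Q=-201; branch lengths B→23/12, O→25/12; new cluster BO
  updated: d(BO,D)=22, d(BO,H)=14, d(BO,K)=13, d(BO,T)=35/2, d(BO,V)=11, d(BO,W)=19
step 2: merge (H,T) at d=2, Q=-291/2; branch lengths H→13/20, T→27/20; new cluster HT
  updated: d(BO,HT)=59/4, d(D,HT)=18, d(HT,K)=17/2, d(HT,V)=6, d(HT,W)=47/2
step 3: merge (K,W) at d=8, Q=-109; branch lengths K→-2, W→10; new cluster KW
  updated: d(BO,KW)=12, d(D,KW)=31/2, d(HT,KW)=12, d(KW,V)=7
step 4: merge (BO,KW) at d=12, Q=-281/4; branch lengths BO→197/24, KW→91/24; new cluster BKOW
  updated: d(BKOW,D)=51/4, d(BKOW,HT)=59/8, d(BKOW,V)=3
step 5: merge (BKOW,D) at d=51/4, Q=-331/8; branch lengths BKOW→39/32, D→369/32; new cluster BDKOW
  updated: d(BDKOW,HT)=101/16, d(BDKOW,V)=13/8
step 6: merge (BDKOW,HT) at d=101/16, Q=-223/16; branch lengths BDKOW→31/32, HT→171/32; new cluster BDHKOTW
  updated: d(BDHKOTW,V)=21/32
step 7: merge (BDHKOTW,V) at d=21/32; branch lengths BDHKOTW→21/64, V→21/64; new cluster BDHKOTVW
final tree: (((((B:23/12,O:25/12):197/24,(K:-2,W:10):91/24):39/32,D:369/32):31/32,(H:13/20,T:27/20):171/32):21/64,V:21/64)
total length: 1463/32

1463/32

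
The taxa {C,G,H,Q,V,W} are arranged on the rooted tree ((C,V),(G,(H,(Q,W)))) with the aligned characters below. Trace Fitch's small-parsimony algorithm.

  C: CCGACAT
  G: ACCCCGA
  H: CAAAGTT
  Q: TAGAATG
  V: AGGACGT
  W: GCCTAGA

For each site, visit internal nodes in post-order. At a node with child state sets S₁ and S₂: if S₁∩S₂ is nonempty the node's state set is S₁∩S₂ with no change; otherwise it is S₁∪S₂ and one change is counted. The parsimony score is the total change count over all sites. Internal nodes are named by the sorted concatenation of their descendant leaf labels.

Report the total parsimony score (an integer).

20

site 0, node CV: C={C} ∪ V={A} → {A,C} (+1)
site 0, node QW: Q={T} ∪ W={G} → {G,T} (+1)
site 0, node HQW: H={C} ∪ QW={G,T} → {C,G,T} (+1)
site 0, node GHQW: G={A} ∪ HQW={C,G,T} → {A,C,G,T} (+1)
site 0, node CGHQVW: CV={A,C} ∩ GHQW={A,C,G,T} → {A,C} (+0)
site 1, node CV: C={C} ∪ V={G} → {C,G} (+1)
site 1, node QW: Q={A} ∪ W={C} → {A,C} (+1)
site 1, node HQW: H={A} ∩ QW={A,C} → {A} (+0)
site 1, node GHQW: G={C} ∪ HQW={A} → {A,C} (+1)
site 1, node CGHQVW: CV={C,G} ∩ GHQW={A,C} → {C} (+0)
site 2, node CV: C={G} ∩ V={G} → {G} (+0)
site 2, node QW: Q={G} ∪ W={C} → {C,G} (+1)
site 2, node HQW: H={A} ∪ QW={C,G} → {A,C,G} (+1)
site 2, node GHQW: G={C} ∩ HQW={A,C,G} → {C} (+0)
site 2, node CGHQVW: CV={G} ∪ GHQW={C} → {C,G} (+1)
site 3, node CV: C={A} ∩ V={A} → {A} (+0)
site 3, node QW: Q={A} ∪ W={T} → {A,T} (+1)
site 3, node HQW: H={A} ∩ QW={A,T} → {A} (+0)
site 3, node GHQW: G={C} ∪ HQW={A} → {A,C} (+1)
site 3, node CGHQVW: CV={A} ∩ GHQW={A,C} → {A} (+0)
site 4, node CV: C={C} ∩ V={C} → {C} (+0)
site 4, node QW: Q={A} ∩ W={A} → {A} (+0)
site 4, node HQW: H={G} ∪ QW={A} → {A,G} (+1)
site 4, node GHQW: G={C} ∪ HQW={A,G} → {A,C,G} (+1)
site 4, node CGHQVW: CV={C} ∩ GHQW={A,C,G} → {C} (+0)
site 5, node CV: C={A} ∪ V={G} → {A,G} (+1)
site 5, node QW: Q={T} ∪ W={G} → {G,T} (+1)
site 5, node HQW: H={T} ∩ QW={G,T} → {T} (+0)
site 5, node GHQW: G={G} ∪ HQW={T} → {G,T} (+1)
site 5, node CGHQVW: CV={A,G} ∩ GHQW={G,T} → {G} (+0)
site 6, node CV: C={T} ∩ V={T} → {T} (+0)
site 6, node QW: Q={G} ∪ W={A} → {A,G} (+1)
site 6, node HQW: H={T} ∪ QW={A,G} → {A,G,T} (+1)
site 6, node GHQW: G={A} ∩ HQW={A,G,T} → {A} (+0)
site 6, node CGHQVW: CV={T} ∪ GHQW={A} → {A,T} (+1)
per-site changes: [4, 3, 3, 2, 2, 3, 3]; total = 20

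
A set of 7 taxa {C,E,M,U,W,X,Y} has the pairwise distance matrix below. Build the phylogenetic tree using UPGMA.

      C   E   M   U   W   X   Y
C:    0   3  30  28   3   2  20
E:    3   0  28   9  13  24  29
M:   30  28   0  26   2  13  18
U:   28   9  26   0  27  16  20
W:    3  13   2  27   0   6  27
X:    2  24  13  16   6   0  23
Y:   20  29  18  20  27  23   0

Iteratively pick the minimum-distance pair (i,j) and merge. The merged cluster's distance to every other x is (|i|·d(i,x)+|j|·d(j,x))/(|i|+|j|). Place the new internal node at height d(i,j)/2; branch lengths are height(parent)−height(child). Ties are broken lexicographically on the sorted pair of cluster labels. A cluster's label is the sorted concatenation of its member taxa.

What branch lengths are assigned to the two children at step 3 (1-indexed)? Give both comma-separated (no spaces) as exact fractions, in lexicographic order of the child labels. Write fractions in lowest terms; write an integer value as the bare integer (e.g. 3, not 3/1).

9/2,9/2

iteration 1: select C,X (d=2); attach at lengths (1, 1); label the merged cluster CX
  updated: d(CX,E)=27/2, d(CX,M)=43/2, d(CX,U)=22, d(CX,W)=9/2, d(CX,Y)=43/2
iteration 2: select M,W (d=2); attach at lengths (1, 1); label the merged cluster MW
  updated: d(CX,MW)=13, d(E,MW)=41/2, d(MW,U)=53/2, d(MW,Y)=45/2
iteration 3: select E,U (d=9); attach at lengths (9/2, 9/2); label the merged cluster EU
  updated: d(CX,EU)=71/4, d(EU,MW)=47/2, d(EU,Y)=49/2
iteration 4: select CX,MW (d=13); attach at lengths (11/2, 11/2); label the merged cluster CMWX
  updated: d(CMWX,EU)=165/8, d(CMWX,Y)=22
iteration 5: select CMWX,EU (d=165/8); attach at lengths (61/16, 93/16); label the merged cluster CEMUWX
  updated: d(CEMUWX,Y)=137/6
iteration 6: select CEMUWX,Y (d=137/6); attach at lengths (53/48, 137/12); label the merged cluster CEMUWXY
final tree: ((((C:1,X:1):11/2,(M:1,W:1):11/2):61/16,(E:9/2,U:9/2):93/16):53/48,Y:137/12)
total length: 2215/48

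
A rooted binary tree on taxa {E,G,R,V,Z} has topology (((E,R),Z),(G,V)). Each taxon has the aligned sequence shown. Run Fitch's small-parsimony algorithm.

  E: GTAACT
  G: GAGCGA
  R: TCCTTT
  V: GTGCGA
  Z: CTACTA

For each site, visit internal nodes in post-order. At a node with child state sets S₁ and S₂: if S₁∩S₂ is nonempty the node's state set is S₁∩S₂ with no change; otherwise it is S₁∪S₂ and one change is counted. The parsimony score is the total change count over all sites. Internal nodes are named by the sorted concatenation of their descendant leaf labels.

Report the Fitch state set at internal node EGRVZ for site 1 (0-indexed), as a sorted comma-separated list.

site 0, node ER: E={G} ∪ R={T} → {G,T} (+1)
site 0, node ERZ: ER={G,T} ∪ Z={C} → {C,G,T} (+1)
site 0, node GV: G={G} ∩ V={G} → {G} (+0)
site 0, node EGRVZ: ERZ={C,G,T} ∩ GV={G} → {G} (+0)
site 1, node ER: E={T} ∪ R={C} → {C,T} (+1)
site 1, node ERZ: ER={C,T} ∩ Z={T} → {T} (+0)
site 1, node GV: G={A} ∪ V={T} → {A,T} (+1)
site 1, node EGRVZ: ERZ={T} ∩ GV={A,T} → {T} (+0)
site 2, node ER: E={A} ∪ R={C} → {A,C} (+1)
site 2, node ERZ: ER={A,C} ∩ Z={A} → {A} (+0)
site 2, node GV: G={G} ∩ V={G} → {G} (+0)
site 2, node EGRVZ: ERZ={A} ∪ GV={G} → {A,G} (+1)
site 3, node ER: E={A} ∪ R={T} → {A,T} (+1)
site 3, node ERZ: ER={A,T} ∪ Z={C} → {A,C,T} (+1)
site 3, node GV: G={C} ∩ V={C} → {C} (+0)
site 3, node EGRVZ: ERZ={A,C,T} ∩ GV={C} → {C} (+0)
site 4, node ER: E={C} ∪ R={T} → {C,T} (+1)
site 4, node ERZ: ER={C,T} ∩ Z={T} → {T} (+0)
site 4, node GV: G={G} ∩ V={G} → {G} (+0)
site 4, node EGRVZ: ERZ={T} ∪ GV={G} → {G,T} (+1)
site 5, node ER: E={T} ∩ R={T} → {T} (+0)
site 5, node ERZ: ER={T} ∪ Z={A} → {A,T} (+1)
site 5, node GV: G={A} ∩ V={A} → {A} (+0)
site 5, node EGRVZ: ERZ={A,T} ∩ GV={A} → {A} (+0)
per-site changes: [2, 2, 2, 2, 2, 1]; total = 11

T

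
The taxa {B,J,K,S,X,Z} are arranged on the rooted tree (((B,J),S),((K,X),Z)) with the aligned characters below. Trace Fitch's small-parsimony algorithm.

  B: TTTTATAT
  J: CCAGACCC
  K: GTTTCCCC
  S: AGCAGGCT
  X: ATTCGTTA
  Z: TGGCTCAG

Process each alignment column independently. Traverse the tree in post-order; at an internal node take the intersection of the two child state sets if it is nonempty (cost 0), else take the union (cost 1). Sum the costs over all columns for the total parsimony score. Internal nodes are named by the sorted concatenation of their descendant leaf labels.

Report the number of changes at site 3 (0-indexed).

site 0, node BJ: B={T} ∪ J={C} → {C,T} (+1)
site 0, node BJS: BJ={C,T} ∪ S={A} → {A,C,T} (+1)
site 0, node KX: K={G} ∪ X={A} → {A,G} (+1)
site 0, node KXZ: KX={A,G} ∪ Z={T} → {A,G,T} (+1)
site 0, node BJKSXZ: BJS={A,C,T} ∩ KXZ={A,G,T} → {A,T} (+0)
site 1, node BJ: B={T} ∪ J={C} → {C,T} (+1)
site 1, node BJS: BJ={C,T} ∪ S={G} → {C,G,T} (+1)
site 1, node KX: K={T} ∩ X={T} → {T} (+0)
site 1, node KXZ: KX={T} ∪ Z={G} → {G,T} (+1)
site 1, node BJKSXZ: BJS={C,G,T} ∩ KXZ={G,T} → {G,T} (+0)
site 2, node BJ: B={T} ∪ J={A} → {A,T} (+1)
site 2, node BJS: BJ={A,T} ∪ S={C} → {A,C,T} (+1)
site 2, node KX: K={T} ∩ X={T} → {T} (+0)
site 2, node KXZ: KX={T} ∪ Z={G} → {G,T} (+1)
site 2, node BJKSXZ: BJS={A,C,T} ∩ KXZ={G,T} → {T} (+0)
site 3, node BJ: B={T} ∪ J={G} → {G,T} (+1)
site 3, node BJS: BJ={G,T} ∪ S={A} → {A,G,T} (+1)
site 3, node KX: K={T} ∪ X={C} → {C,T} (+1)
site 3, node KXZ: KX={C,T} ∩ Z={C} → {C} (+0)
site 3, node BJKSXZ: BJS={A,G,T} ∪ KXZ={C} → {A,C,G,T} (+1)
site 4, node BJ: B={A} ∩ J={A} → {A} (+0)
site 4, node BJS: BJ={A} ∪ S={G} → {A,G} (+1)
site 4, node KX: K={C} ∪ X={G} → {C,G} (+1)
site 4, node KXZ: KX={C,G} ∪ Z={T} → {C,G,T} (+1)
site 4, node BJKSXZ: BJS={A,G} ∩ KXZ={C,G,T} → {G} (+0)
site 5, node BJ: B={T} ∪ J={C} → {C,T} (+1)
site 5, node BJS: BJ={C,T} ∪ S={G} → {C,G,T} (+1)
site 5, node KX: K={C} ∪ X={T} → {C,T} (+1)
site 5, node KXZ: KX={C,T} ∩ Z={C} → {C} (+0)
site 5, node BJKSXZ: BJS={C,G,T} ∩ KXZ={C} → {C} (+0)
site 6, node BJ: B={A} ∪ J={C} → {A,C} (+1)
site 6, node BJS: BJ={A,C} ∩ S={C} → {C} (+0)
site 6, node KX: K={C} ∪ X={T} → {C,T} (+1)
site 6, node KXZ: KX={C,T} ∪ Z={A} → {A,C,T} (+1)
site 6, node BJKSXZ: BJS={C} ∩ KXZ={A,C,T} → {C} (+0)
site 7, node BJ: B={T} ∪ J={C} → {C,T} (+1)
site 7, node BJS: BJ={C,T} ∩ S={T} → {T} (+0)
site 7, node KX: K={C} ∪ X={A} → {A,C} (+1)
site 7, node KXZ: KX={A,C} ∪ Z={G} → {A,C,G} (+1)
site 7, node BJKSXZ: BJS={T} ∪ KXZ={A,C,G} → {A,C,G,T} (+1)
per-site changes: [4, 3, 3, 4, 3, 3, 3, 4]; total = 27

4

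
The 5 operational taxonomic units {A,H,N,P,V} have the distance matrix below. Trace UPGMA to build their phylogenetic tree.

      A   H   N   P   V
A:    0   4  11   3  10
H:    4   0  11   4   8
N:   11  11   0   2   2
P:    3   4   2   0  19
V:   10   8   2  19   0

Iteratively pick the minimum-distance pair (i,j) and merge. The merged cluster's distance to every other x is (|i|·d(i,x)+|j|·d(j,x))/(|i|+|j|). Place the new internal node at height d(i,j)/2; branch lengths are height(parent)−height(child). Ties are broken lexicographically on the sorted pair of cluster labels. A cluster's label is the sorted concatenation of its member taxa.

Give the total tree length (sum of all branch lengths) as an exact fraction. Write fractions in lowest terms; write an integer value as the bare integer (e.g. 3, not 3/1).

step 1: merge (N,P) at d=2; branch lengths N→1, P→1; new cluster NP
  updated: d(A,NP)=7, d(H,NP)=15/2, d(NP,V)=21/2
step 2: merge (A,H) at d=4; branch lengths A→2, H→2; new cluster AH
  updated: d(AH,NP)=29/4, d(AH,V)=9
step 3: merge (AH,NP) at d=29/4; branch lengths AH→13/8, NP→21/8; new cluster AHNP
  updated: d(AHNP,V)=39/4
step 4: merge (AHNP,V) at d=39/4; branch lengths AHNP→5/4, V→39/8; new cluster AHNPV
final tree: (((A:2,H:2):13/8,(N:1,P:1):21/8):5/4,V:39/8)
total length: 131/8

131/8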